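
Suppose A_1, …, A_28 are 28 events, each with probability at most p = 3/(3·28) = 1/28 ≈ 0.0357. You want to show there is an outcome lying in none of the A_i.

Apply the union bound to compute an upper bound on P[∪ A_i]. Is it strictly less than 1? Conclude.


Union bound: P[∪_{i=1}^{28} A_i] ≤ Σ_i P[A_i] ≤ 28·p = 28·(1/28) = 1.
Numerically: 1 ≈ 1.0000.
Is 1 < 1? NO.
Since the bound 1 is ≥ 1, the union bound is uninformative here; it does NOT by itself certify existence.

28·p = 1 ≈ 1.0000; existence NOT certified by the union bound.


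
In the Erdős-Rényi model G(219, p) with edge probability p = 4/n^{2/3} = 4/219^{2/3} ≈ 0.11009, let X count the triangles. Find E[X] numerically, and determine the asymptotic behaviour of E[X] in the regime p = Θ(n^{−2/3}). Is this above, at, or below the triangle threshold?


Number of potential triangles: C(219, 3) = 1726669.
Each occurs with probability p³ ≈ (0.11009)³ ≈ 1.3344175e-03.
By linearity: E[X] = C(219, 3)·p³ ≈ 1726669 · 1.3344175e-03 ≈ 2304.09741.
Since α = 2/3 < 1, p = c/n^{2/3} ≫ 1/n is above the triangle threshold p ~ 1/n. Asymptotically E[X] ~ (c³/6)·n^{3(1−α)} = (4³/6)·n^{1} → ∞; triangles are abundant w.h.p.

E[X] ≈ 2304.09741; in regime p = Θ(1/n^{2/3}) E[X] diverges (above the triangle threshold p ~ 1/n).


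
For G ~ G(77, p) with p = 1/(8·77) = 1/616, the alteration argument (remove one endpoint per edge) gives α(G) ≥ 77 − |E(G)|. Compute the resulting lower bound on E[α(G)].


E[|E(G)|] = C(77, 2)·p = 2926 · (1/616) = 19/4.
E[α(G)] ≥ n − E[|E(G)|] = 77 − 19/4 = 289/4.
Numerically: ≈ 72.2500.
(This is only a lower bound; the true E[α(G)] may be larger.)

E[α(G)] ≥ 289/4 ≈ 72.2500.


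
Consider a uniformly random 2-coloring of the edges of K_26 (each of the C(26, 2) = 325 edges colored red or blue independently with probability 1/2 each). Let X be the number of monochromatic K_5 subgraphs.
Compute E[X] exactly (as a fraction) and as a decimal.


Let X = Σ_S X_S over the C(26, 5) = 65780 subsets S of size 5, where X_S = 1 if the K_5 on S is monochromatic.
For a fixed S, the K_5 on S has C(5, 2) = 10 edges. P[all 10 edges red] = (1/2)^10, and likewise for blue, so P[monochromatic] = 2·(1/2)^10 = 2^{1 − 10} = 1/512.
Summing: E[X] = C(26, 5) · 2^{1 − 10} = 65780 · 1/512 = 16445/128.
Numerically: E[X] ≈ 128.477.

E[X] = C(26,5)·2^(1−C(5,2)) = 16445/128 ≈ 128.477.


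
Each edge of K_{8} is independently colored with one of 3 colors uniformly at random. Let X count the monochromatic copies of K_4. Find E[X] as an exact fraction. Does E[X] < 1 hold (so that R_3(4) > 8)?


E[X] = C(8, 4) · 3^{1 − 6} = 70 · 3^{−5} = 70/243.
As a reduced fraction: E[X] = 70/243 ≈ 0.2880658.
Is E[X] < 1? YES.
Since E[X] < 1, there exists a 3-coloring of K_{8} with no monochromatic K_4; hence R_3(4) > 8.

E[X] = 70/243 ≈ 0.2880658; E[X] < 1, so R_3(4) > 8.


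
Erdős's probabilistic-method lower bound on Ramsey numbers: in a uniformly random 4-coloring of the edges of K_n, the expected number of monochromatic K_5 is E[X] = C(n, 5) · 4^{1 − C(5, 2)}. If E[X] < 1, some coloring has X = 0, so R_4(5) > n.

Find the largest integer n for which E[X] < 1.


We need C(n, 5) · 4^{1 − 10} < 1, i.e. C(n, 5) < 4^{10 − 1} = 262144.
Check values of n near the boundary:
  n = 28: C(28, 5) = 98280; 98280 < 262144? YES
  n = 29: C(29, 5) = 118755; 118755 < 262144? YES
  n = 30: C(30, 5) = 142506; 142506 < 262144? YES
  n = 31: C(31, 5) = 169911; 169911 < 262144? YES
  n = 32: C(32, 5) = 201376; 201376 < 262144? YES
  n = 33: C(33, 5) = 237336; 237336 < 262144? YES
  n = 34: C(34, 5) = 278256; 278256 < 262144? NO
  n = 35: C(35, 5) = 324632; 324632 < 262144? NO
  n = 36: C(36, 5) = 376992; 376992 < 262144? NO
The largest n with C(n, 5) < 262144 is n = 33 (where E[X] = 29667/32768 ≈ 0.90536). Hence R_4(5) > 33, i.e. R_4(5) ≥ 34.

Largest n = 33; hence R_4(5) > 33.


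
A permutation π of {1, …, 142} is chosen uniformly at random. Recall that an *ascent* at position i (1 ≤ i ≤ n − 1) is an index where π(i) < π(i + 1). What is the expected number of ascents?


Write X = Σ X_I over i = 1, …, 141, with X_I the indicator of one ascent.
There are 141 indicators.
For each fixed i, the pair (π(i), π(i+1)) is a uniformly random ordered pair of distinct values from {1, …, 142}; by symmetry P[π(i) < π(i+1)] = 1/2.
By linearity: E[X] = 141 · (1/2) = (142 − 1) · (1/2) = 141/2 ≈ 70.50000.

E[X] = 141/2 = 70.50000.


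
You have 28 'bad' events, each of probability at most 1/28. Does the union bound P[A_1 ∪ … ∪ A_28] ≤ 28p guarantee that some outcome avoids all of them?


Union bound: P[∪_{i=1}^{28} A_i] ≤ Σ_i P[A_i] ≤ 28·p = 28·(1/28) = 1.
Numerically: 1 ≈ 1.00000.
Is 1 < 1? NO.
Since the bound 1 is ≥ 1, the union bound is uninformative here; it does NOT by itself certify existence.

28·p = 1 ≈ 1.00000; existence NOT certified by the union bound.


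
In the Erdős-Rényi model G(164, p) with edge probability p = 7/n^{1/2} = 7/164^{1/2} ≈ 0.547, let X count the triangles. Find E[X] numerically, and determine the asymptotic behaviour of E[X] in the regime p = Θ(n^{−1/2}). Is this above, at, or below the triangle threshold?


Number of potential triangles: C(164, 3) = 721764.
Each occurs with probability p³ ≈ (0.547)³ ≈ 1.63316e-01.
By linearity: E[X] = C(164, 3)·p³ ≈ 721764 · 1.63316e-01 ≈ 117875.505.
Since α = 1/2 < 1, p = c/n^{1/2} ≫ 1/n is above the triangle threshold p ~ 1/n. Asymptotically E[X] ~ (c³/6)·n^{3(1−α)} = (7³/6)·n^{1.5} → ∞; triangles are abundant w.h.p.

E[X] ≈ 117875.505; in regime p = Θ(1/n^{1/2}) E[X] diverges (above the triangle threshold p ~ 1/n).


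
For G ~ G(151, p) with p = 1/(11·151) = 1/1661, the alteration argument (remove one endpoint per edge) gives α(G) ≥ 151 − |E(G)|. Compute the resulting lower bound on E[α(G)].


E[|E(G)|] = C(151, 2)·p = 11325 · (1/1661) = 75/11.
E[α(G)] ≥ n − E[|E(G)|] = 151 − 75/11 = 1586/11.
Numerically: ≈ 144.182.
(This is only a lower bound; the true E[α(G)] may be larger.)

E[α(G)] ≥ 1586/11 ≈ 144.182.


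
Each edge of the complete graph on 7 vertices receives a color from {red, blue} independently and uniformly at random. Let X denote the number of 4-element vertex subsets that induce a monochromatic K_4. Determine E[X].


Let X = Σ_S X_S over the C(7, 4) = 35 subsets S of size 4, where X_S = 1 if the K_4 on S is monochromatic.
For a fixed S, the K_4 on S has C(4, 2) = 6 edges. P[all 6 edges red] = (1/2)^6, and likewise for blue, so P[monochromatic] = 2·(1/2)^6 = 2^{1 − 6} = 1/32.
By linearity of expectation: E[X] = C(7, 4) · 2^{1 − 6} = 35 · 1/32 = 35/32.
Numerically: E[X] ≈ 1.0938.

E[X] = C(7,4)·2^(1−C(4,2)) = 35/32 ≈ 1.0938.


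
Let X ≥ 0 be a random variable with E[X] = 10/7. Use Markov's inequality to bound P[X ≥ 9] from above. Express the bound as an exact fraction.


μ = E[X] = 10/7, a = 9.
Markov: P[X ≥ 9] ≤ μ/a = (10/7)/9 = 10/63.
Numerically: ≈ 0.15873.
(Since a = 9 > μ = 1.42857, the bound 10/63 is < 1 and informative.)

P[X ≥ 9] ≤ 10/63 ≈ 0.15873.


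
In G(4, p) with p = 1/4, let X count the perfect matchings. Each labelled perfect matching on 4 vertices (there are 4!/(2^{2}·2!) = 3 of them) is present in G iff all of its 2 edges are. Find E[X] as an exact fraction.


K_4 has 4!/(2^{2}·2!) = 3 labelled perfect matchings.
For each such perfect matching H, let X_H = 1 if all 2 edges of H are present in G. Then P[X_H = 1] = p^{2} = (1/4)^{2} = 1/16.
By linearity: E[X] = Σ_H E[X_H] = 3 · p^{2} = 3 · 1/16 = 3/16.
Numerically: E[X] ≈ 0.1875.

E[X] = 3 · (1/4)^{2} = 3/16 ≈ 0.1875.


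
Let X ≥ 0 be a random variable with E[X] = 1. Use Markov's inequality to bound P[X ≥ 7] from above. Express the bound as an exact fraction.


μ = E[X] = 1, a = 7.
Markov: P[X ≥ 7] ≤ μ/a = (1)/7 = 1/7.
Numerically: ≈ 0.143.
(Since a = 7 > μ = 1.000, the bound 1/7 is < 1 and informative.)

P[X ≥ 7] ≤ 1/7 ≈ 0.143.


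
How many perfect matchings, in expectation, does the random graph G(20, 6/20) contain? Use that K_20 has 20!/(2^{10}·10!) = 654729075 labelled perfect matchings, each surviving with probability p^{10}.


K_20 has 20!/(2^{10}·10!) = 654729075 labelled perfect matchings.
For each such perfect matching H, let X_H = 1 if all 10 edges of H are present in G. Then P[X_H = 1] = p^{10} = (3/10)^{10} = 59049/10000000000.
Summing the indicators: E[X] = Σ_H E[X_H] = 654729075 · p^{10} = 654729075 · 59049/10000000000 = 1546443885987/400000000.
Numerically: E[X] ≈ 3866.

E[X] = 654729075 · (3/10)^{10} = 1546443885987/400000000 ≈ 3866.


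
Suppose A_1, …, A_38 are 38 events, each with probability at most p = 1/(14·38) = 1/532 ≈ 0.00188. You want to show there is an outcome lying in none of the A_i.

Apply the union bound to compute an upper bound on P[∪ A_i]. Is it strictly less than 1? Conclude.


Union bound: P[∪_{i=1}^{38} A_i] ≤ Σ_i P[A_i] ≤ 38·p = 38·(1/532) = 1/14.
Numerically: 1/14 ≈ 0.07143.
Is 1/14 < 1? YES.
Since P[∪ A_i] ≤ 1/14 < 1, the complement has P[∩ A_i^c] ≥ 1 − 1/14 = 13/14 > 0, so some outcome avoids every A_i.

38·p = 1/14 ≈ 0.07143; existence CERTIFIED by the union bound.


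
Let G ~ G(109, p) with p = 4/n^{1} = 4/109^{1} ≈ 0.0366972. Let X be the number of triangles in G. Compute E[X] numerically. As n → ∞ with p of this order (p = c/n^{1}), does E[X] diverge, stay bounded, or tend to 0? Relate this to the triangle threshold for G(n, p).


Number of potential triangles: C(109, 3) = 209934.
Each occurs with probability p³ ≈ (0.0366972)³ ≈ 4.94197427e-05.
By linearity: E[X] = C(109, 3)·p³ ≈ 209934 · 4.94197427e-05 ≈ 10.374884.
Here α = 1, so p = 4/n is exactly at the triangle threshold p ~ 1/n. Asymptotically E[X] → c³/6 = 4³/6 = 32/3 ≈ 10.666667, a bounded constant. In this regime the triangle count is asymptotically Poisson(c³/6).

E[X] ≈ 10.374884; in regime p = Θ(1/n^{1}) E[X] stays bounded (at the triangle threshold p ~ 1/n).


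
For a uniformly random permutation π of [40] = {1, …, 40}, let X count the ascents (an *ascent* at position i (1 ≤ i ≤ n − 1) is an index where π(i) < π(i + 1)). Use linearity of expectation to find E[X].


Write X = Σ X_I over i = 1, …, 39, with X_I the indicator of one ascent.
There are 39 indicators.
For each fixed i, the pair (π(i), π(i+1)) is a uniformly random ordered pair of distinct values from {1, …, 40}; by symmetry P[π(i) < π(i+1)] = 1/2.
By linearity: E[X] = 39 · (1/2) = (40 − 1) · (1/2) = 39/2 ≈ 19.50000.

E[X] = 39/2 = 19.50000.


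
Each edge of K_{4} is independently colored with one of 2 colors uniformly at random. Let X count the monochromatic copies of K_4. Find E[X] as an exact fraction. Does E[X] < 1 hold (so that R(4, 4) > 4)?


E[X] = C(4, 4) · 2^{1 − 6} = 1 · 2^{−5} = 1/32.
As a reduced fraction: E[X] = 1/32 ≈ 0.0312.
Is E[X] < 1? YES.
Since E[X] < 1, there exists a 2-coloring of K_{4} with no monochromatic K_4; hence R(4, 4) > 4.

E[X] = 1/32 ≈ 0.0312; E[X] < 1, so R(4, 4) > 4.


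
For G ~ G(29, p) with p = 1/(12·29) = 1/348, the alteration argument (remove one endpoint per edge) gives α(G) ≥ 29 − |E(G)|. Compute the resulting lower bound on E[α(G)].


E[|E(G)|] = C(29, 2)·p = 406 · (1/348) = 7/6.
E[α(G)] ≥ n − E[|E(G)|] = 29 − 7/6 = 167/6.
Numerically: ≈ 27.83333.
(This is only a lower bound; the true E[α(G)] may be larger.)

E[α(G)] ≥ 167/6 ≈ 27.83333.


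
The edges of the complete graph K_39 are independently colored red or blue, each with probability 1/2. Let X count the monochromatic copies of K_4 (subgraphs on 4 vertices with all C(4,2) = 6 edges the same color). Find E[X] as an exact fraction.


Let X = Σ_S X_S over the C(39, 4) = 82251 subsets S of size 4, where X_S = 1 if the K_4 on S is monochromatic.
For a fixed S, the K_4 on S has C(4, 2) = 6 edges. P[all 6 edges red] = (1/2)^6, and likewise for blue, so P[monochromatic] = 2·(1/2)^6 = 2^{1 − 6} = 1/32.
By linearity of expectation: E[X] = C(39, 4) · 2^{1 − 6} = 82251 · 1/32 = 82251/32.
Numerically: E[X] ≈ 2570.34375.

E[X] = C(39,4)·2^(1−C(4,2)) = 82251/32 ≈ 2570.34375.


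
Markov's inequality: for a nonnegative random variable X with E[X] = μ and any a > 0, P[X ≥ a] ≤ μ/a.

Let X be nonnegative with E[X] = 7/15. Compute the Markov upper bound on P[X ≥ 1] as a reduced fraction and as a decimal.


μ = E[X] = 7/15, a = 1.
Markov: P[X ≥ 1] ≤ μ/a = (7/15)/1 = 7/15.
Numerically: ≈ 0.46667.
(Since a = 1 > μ = 0.46667, the bound 7/15 is < 1 and informative.)

P[X ≥ 1] ≤ 7/15 ≈ 0.46667.


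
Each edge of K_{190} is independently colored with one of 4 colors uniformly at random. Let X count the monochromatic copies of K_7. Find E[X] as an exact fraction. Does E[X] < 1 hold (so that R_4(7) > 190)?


E[X] = C(190, 7) · 4^{1 − 21} = 1585940245560 · 4^{−20} = 1585940245560/1099511627776.
As a reduced fraction: E[X] = 198242530695/137438953472 ≈ 1.442404.
Is E[X] < 1? NO.
Since E[X] ≥ 1, the first-moment bound is inconclusive at n = 190; it does NOT by itself certify R_4(7) > 190.

E[X] = 198242530695/137438953472 ≈ 1.442404; E[X] ≥ 1; first-moment method inconclusive here.


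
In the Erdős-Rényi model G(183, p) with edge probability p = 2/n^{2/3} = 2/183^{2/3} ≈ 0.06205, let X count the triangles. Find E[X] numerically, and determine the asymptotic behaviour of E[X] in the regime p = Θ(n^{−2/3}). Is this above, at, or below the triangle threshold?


Number of potential triangles: C(183, 3) = 1004731.
Each occurs with probability p³ ≈ (0.06205)³ ≈ 2.388844e-04.
By linearity: E[X] = C(183, 3)·p³ ≈ 1004731 · 2.388844e-04 ≈ 240.0146.
Since α = 2/3 < 1, p = c/n^{2/3} ≫ 1/n is above the triangle threshold p ~ 1/n. Asymptotically E[X] ~ (c³/6)·n^{3(1−α)} = (2³/6)·n^{1} → ∞; triangles are abundant w.h.p.

E[X] ≈ 240.0146; in regime p = Θ(1/n^{2/3}) E[X] diverges (above the triangle threshold p ~ 1/n).


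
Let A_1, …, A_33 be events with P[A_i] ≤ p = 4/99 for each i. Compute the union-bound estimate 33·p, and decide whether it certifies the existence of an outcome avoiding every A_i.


Union bound: P[∪_{i=1}^{33} A_i] ≤ Σ_i P[A_i] ≤ 33·p = 33·(4/99) = 4/3.
Numerically: 4/3 ≈ 1.333.
Is 4/3 < 1? NO.
Since the bound 4/3 is ≥ 1, the union bound is uninformative here; it does NOT by itself certify existence.

33·p = 4/3 ≈ 1.333; existence NOT certified by the union bound.


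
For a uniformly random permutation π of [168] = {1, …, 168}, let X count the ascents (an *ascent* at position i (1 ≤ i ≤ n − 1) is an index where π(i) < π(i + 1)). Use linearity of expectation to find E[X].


Write X = Σ X_I over i = 1, …, 167, with X_I the indicator of one ascent.
There are 167 indicators.
For each fixed i, the pair (π(i), π(i+1)) is a uniformly random ordered pair of distinct values from {1, …, 168}; by symmetry P[π(i) < π(i+1)] = 1/2.
By linearity: E[X] = 167 · (1/2) = (168 − 1) · (1/2) = 167/2 ≈ 83.5000.

E[X] = 167/2 = 83.5000.


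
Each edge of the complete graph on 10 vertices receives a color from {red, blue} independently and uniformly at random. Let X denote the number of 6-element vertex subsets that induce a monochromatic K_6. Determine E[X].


Let X = Σ_S X_S over the C(10, 6) = 210 subsets S of size 6, where X_S = 1 if the K_6 on S is monochromatic.
For a fixed S, the K_6 on S has C(6, 2) = 15 edges. P[all 15 edges red] = (1/2)^15, and likewise for blue, so P[monochromatic] = 2·(1/2)^15 = 2^{1 − 15} = 1/16384.
By linearity: E[X] = C(10, 6) · 2^{1 − 15} = 210 · 1/16384 = 105/8192.
Numerically: E[X] ≈ 0.0128.

E[X] = C(10,6)·2^(1−C(6,2)) = 105/8192 ≈ 0.0128.


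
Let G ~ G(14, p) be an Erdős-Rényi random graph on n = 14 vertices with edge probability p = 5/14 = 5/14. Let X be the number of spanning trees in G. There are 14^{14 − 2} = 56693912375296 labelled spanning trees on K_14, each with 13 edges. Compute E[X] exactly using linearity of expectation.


K_14 has 14^{14 − 2} = 56693912375296 labelled spanning trees.
For each such spanning tree H, let X_H = 1 if all 13 edges of H are present in G. Then P[X_H = 1] = p^{13} = (5/14)^{13} = 1220703125/793714773254144.
By linearity: E[X] = Σ_H E[X_H] = 56693912375296 · p^{13} = 56693912375296 · 1220703125/793714773254144 = 1220703125/14.
Numerically: E[X] ≈ 8.7193e+07.

E[X] = 56693912375296 · (5/14)^{13} = 1220703125/14 ≈ 8.7193e+07.


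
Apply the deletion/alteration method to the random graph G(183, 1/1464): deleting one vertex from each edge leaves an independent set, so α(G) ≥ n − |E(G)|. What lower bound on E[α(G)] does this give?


E[|E(G)|] = C(183, 2)·p = 16653 · (1/1464) = 91/8.
E[α(G)] ≥ n − E[|E(G)|] = 183 − 91/8 = 1373/8.
Numerically: ≈ 171.625000.
(This is only a lower bound; the true E[α(G)] may be larger.)

E[α(G)] ≥ 1373/8 ≈ 171.625000.


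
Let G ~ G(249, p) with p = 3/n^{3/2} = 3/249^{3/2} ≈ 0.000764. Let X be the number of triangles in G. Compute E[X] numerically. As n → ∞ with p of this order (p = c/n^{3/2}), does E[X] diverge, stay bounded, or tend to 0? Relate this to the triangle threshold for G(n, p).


Number of potential triangles: C(249, 3) = 2542124.
Each occurs with probability p³ ≈ (0.000764)³ ≈ 4.45109e-10.
By linearity: E[X] = C(249, 3)·p³ ≈ 2542124 · 4.45109e-10 ≈ 0.001.
Since α = 3/2 > 1, p = c/n^{3/2} = o(1/n) is below the triangle threshold p ~ 1/n. Asymptotically E[X] ~ (c³/6)·n^{3(1−α)} = (3³/6)·n^{-1.5} → 0, so by Markov's inequality G has no triangles w.h.p.

E[X] ≈ 0.001; in regime p = Θ(1/n^{3/2}) E[X] tends to 0 (below the triangle threshold p ~ 1/n).


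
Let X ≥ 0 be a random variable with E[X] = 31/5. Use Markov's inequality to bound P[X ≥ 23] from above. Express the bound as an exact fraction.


μ = E[X] = 31/5, a = 23.
Markov: P[X ≥ 23] ≤ μ/a = (31/5)/23 = 31/115.
Numerically: ≈ 0.269565.
(Since a = 23 > μ = 6.200000, the bound 31/115 is < 1 and informative.)

P[X ≥ 23] ≤ 31/115 ≈ 0.269565.


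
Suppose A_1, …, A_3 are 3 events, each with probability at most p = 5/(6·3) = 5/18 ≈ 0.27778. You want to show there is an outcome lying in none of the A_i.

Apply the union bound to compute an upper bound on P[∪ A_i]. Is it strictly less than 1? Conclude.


Union bound: P[∪_{i=1}^{3} A_i] ≤ Σ_i P[A_i] ≤ 3·p = 3·(5/18) = 5/6.
Numerically: 5/6 ≈ 0.83333.
Is 5/6 < 1? YES.
Since P[∪ A_i] ≤ 5/6 < 1, the complement has P[∩ A_i^c] ≥ 1 − 5/6 = 1/6 > 0, so some outcome avoids every A_i.

3·p = 5/6 ≈ 0.83333; existence CERTIFIED by the union bound.


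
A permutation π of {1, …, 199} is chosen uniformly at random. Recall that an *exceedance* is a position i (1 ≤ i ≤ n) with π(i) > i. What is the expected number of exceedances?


Write X = Σ_{i=1}^{199} X_i, where X_i = 1_{π(i) > i}.
For each fixed i, π(i) is uniform over {1, …, 199} (marginal of a uniform permutation), so P[π(i) > i] = (n − i)/n. Summing: Σ_{i=1}^{199} (n − i)/n = (0 + 1 + … + 198)/199 = 199(199 − 1)/(2·199) = (199 − 1)/2.
Hence E[X] = Σ_{i=1}^{199} (199 − i)/199 = 99 ≈ 99.0000.

E[X] = 99 = 99.0000.


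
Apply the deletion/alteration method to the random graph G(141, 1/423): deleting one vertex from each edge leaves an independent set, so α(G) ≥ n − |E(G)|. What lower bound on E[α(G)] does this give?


E[|E(G)|] = C(141, 2)·p = 9870 · (1/423) = 70/3.
E[α(G)] ≥ n − E[|E(G)|] = 141 − 70/3 = 353/3.
Numerically: ≈ 117.667.
(This is only a lower bound; the true E[α(G)] may be larger.)

E[α(G)] ≥ 353/3 ≈ 117.667.


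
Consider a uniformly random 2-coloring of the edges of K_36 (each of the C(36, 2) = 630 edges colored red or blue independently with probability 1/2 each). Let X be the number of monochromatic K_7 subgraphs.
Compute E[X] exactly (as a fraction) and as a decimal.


Let X = Σ_S X_S over the C(36, 7) = 8347680 subsets S of size 7, where X_S = 1 if the K_7 on S is monochromatic.
For a fixed S, the K_7 on S has C(7, 2) = 21 edges. P[all 21 edges red] = (1/2)^21, and likewise for blue, so P[monochromatic] = 2·(1/2)^21 = 2^{1 − 21} = 1/1048576.
By linearity of expectation: E[X] = C(36, 7) · 2^{1 − 21} = 8347680 · 1/1048576 = 260865/32768.
Numerically: E[X] ≈ 7.960968.

E[X] = C(36,7)·2^(1−C(7,2)) = 260865/32768 ≈ 7.960968.


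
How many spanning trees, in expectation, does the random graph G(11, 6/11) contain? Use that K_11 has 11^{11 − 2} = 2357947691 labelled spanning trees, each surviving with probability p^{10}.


K_11 has 11^{11 − 2} = 2357947691 labelled spanning trees.
For each such spanning tree H, let X_H = 1 if all 10 edges of H are present in G. Then P[X_H = 1] = p^{10} = (6/11)^{10} = 60466176/25937424601.
By linearity: E[X] = Σ_H E[X_H] = 2357947691 · p^{10} = 2357947691 · 60466176/25937424601 = 60466176/11.
Numerically: E[X] ≈ 5.49693e+06.

E[X] = 2357947691 · (6/11)^{10} = 60466176/11 ≈ 5.49693e+06.


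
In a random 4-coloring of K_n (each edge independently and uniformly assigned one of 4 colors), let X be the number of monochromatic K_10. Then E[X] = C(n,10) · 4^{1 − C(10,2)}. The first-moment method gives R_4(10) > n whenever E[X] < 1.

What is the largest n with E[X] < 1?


We need C(n, 10) · 4^{1 − 45} < 1, i.e. C(n, 10) < 4^{45 − 1} = 309485009821345068724781056.
Check values of n near the boundary:
  n = 2021: C(2021, 10) = 306347841644770462864800616; 306347841644770462864800616 < 309485009821345068724781056? YES
  n = 2022: C(2022, 10) = 307870445231474093395937796; 307870445231474093395937796 < 309485009821345068724781056? YES
  n = 2023: C(2023, 10) = 309399856285778485315440716; 309399856285778485315440716 < 309485009821345068724781056? YES
  n = 2024: C(2024, 10) = 310936101848269937576192656; 310936101848269937576192656 < 309485009821345068724781056? NO
  n = 2025: C(2025, 10) = 312479209053472269772600560; 312479209053472269772600560 < 309485009821345068724781056? NO
  n = 2026: C(2026, 10) = 314029205130126398094885285; 314029205130126398094885285 < 309485009821345068724781056? NO
The largest n with C(n, 10) < 309485009821345068724781056 is n = 2023 (where E[X] = 77349964071444621328860179/77371252455336267181195264 ≈ 0.9997). Hence R_4(10) > 2023, i.e. R_4(10) ≥ 2024.

Largest n = 2023; hence R_4(10) > 2023.


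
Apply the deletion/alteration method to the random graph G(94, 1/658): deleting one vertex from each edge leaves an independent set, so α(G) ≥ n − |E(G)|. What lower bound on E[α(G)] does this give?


E[|E(G)|] = C(94, 2)·p = 4371 · (1/658) = 93/14.
E[α(G)] ≥ n − E[|E(G)|] = 94 − 93/14 = 1223/14.
Numerically: ≈ 87.357.
(This is only a lower bound; the true E[α(G)] may be larger.)

E[α(G)] ≥ 1223/14 ≈ 87.357.


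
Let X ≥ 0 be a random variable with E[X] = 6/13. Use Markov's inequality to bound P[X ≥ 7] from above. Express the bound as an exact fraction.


μ = E[X] = 6/13, a = 7.
Markov: P[X ≥ 7] ≤ μ/a = (6/13)/7 = 6/91.
Numerically: ≈ 0.066.
(Since a = 7 > μ = 0.462, the bound 6/91 is < 1 and informative.)

P[X ≥ 7] ≤ 6/91 ≈ 0.066.


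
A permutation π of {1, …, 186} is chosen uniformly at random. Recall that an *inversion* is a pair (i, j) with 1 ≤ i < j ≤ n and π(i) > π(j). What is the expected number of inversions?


Write X = Σ X_I over the C(186, 2) = 17205 pairs i < j, with X_I the indicator of one inversion.
There are 17205 indicators.
For each fixed pair i < j, the values π(i) and π(j) are two distinct elements of {1, …, 186} in uniformly random order; by symmetry P[π(i) > π(j)] = 1/2.
By linearity: E[X] = 17205 · (1/2) = C(186, 2) · (1/2) = 17205/2 = 17205/2 ≈ 8602.500.

E[X] = 17205/2 = 8602.500.


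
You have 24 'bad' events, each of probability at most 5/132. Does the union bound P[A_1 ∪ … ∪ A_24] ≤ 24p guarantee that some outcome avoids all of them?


Union bound: P[∪_{i=1}^{24} A_i] ≤ Σ_i P[A_i] ≤ 24·p = 24·(5/132) = 10/11.
Numerically: 10/11 ≈ 0.909091.
Is 10/11 < 1? YES.
Since P[∪ A_i] ≤ 10/11 < 1, the complement has P[∩ A_i^c] ≥ 1 − 10/11 = 1/11 > 0, so some outcome avoids every A_i.

24·p = 10/11 ≈ 0.909091; existence CERTIFIED by the union bound.


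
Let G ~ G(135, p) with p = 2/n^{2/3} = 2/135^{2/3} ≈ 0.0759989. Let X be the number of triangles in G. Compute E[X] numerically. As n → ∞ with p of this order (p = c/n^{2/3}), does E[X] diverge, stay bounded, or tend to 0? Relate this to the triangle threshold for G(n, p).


Number of potential triangles: C(135, 3) = 400995.
Each occurs with probability p³ ≈ (0.0759989)³ ≈ 4.38957476e-04.
By linearity: E[X] = C(135, 3)·p³ ≈ 400995 · 4.38957476e-04 ≈ 176.019753.
Since α = 2/3 < 1, p = c/n^{2/3} ≫ 1/n is above the triangle threshold p ~ 1/n. Asymptotically E[X] ~ (c³/6)·n^{3(1−α)} = (2³/6)·n^{1} → ∞; triangles are abundant w.h.p.

E[X] ≈ 176.019753; in regime p = Θ(1/n^{2/3}) E[X] diverges (above the triangle threshold p ~ 1/n).


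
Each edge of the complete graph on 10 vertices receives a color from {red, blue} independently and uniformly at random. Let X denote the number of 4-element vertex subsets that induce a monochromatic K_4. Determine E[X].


Let X = Σ_S X_S over the C(10, 4) = 210 subsets S of size 4, where X_S = 1 if the K_4 on S is monochromatic.
For a fixed S, the K_4 on S has C(4, 2) = 6 edges. P[all 6 edges red] = (1/2)^6, and likewise for blue, so P[monochromatic] = 2·(1/2)^6 = 2^{1 − 6} = 1/32.
By linearity: E[X] = C(10, 4) · 2^{1 − 6} = 210 · 1/32 = 105/16.
Numerically: E[X] ≈ 6.56250.

E[X] = C(10,4)·2^(1−C(4,2)) = 105/16 ≈ 6.56250.


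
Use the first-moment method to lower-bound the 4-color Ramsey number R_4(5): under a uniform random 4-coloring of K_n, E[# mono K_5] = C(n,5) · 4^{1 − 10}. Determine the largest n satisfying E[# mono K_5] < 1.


We need C(n, 5) · 4^{1 − 10} < 1, i.e. C(n, 5) < 4^{10 − 1} = 262144.
Check values of n near the boundary:
  n = 27: C(27, 5) = 80730; 80730 < 262144? YES
  n = 28: C(28, 5) = 98280; 98280 < 262144? YES
  n = 29: C(29, 5) = 118755; 118755 < 262144? YES
  n = 30: C(30, 5) = 142506; 142506 < 262144? YES
  n = 31: C(31, 5) = 169911; 169911 < 262144? YES
  n = 32: C(32, 5) = 201376; 201376 < 262144? YES
  n = 33: C(33, 5) = 237336; 237336 < 262144? YES
  n = 34: C(34, 5) = 278256; 278256 < 262144? NO
  n = 35: C(35, 5) = 324632; 324632 < 262144? NO
The largest n with C(n, 5) < 262144 is n = 33 (where E[X] = 29667/32768 ≈ 0.905365). Hence R_4(5) > 33, i.e. R_4(5) ≥ 34.

Largest n = 33; hence R_4(5) > 33.


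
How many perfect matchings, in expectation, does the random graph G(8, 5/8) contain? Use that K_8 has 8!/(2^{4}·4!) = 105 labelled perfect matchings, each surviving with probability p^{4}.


K_8 has 8!/(2^{4}·4!) = 105 labelled perfect matchings.
For each such perfect matching H, let X_H = 1 if all 4 edges of H are present in G. Then P[X_H = 1] = p^{4} = (5/8)^{4} = 625/4096.
Summing the indicators: E[X] = Σ_H E[X_H] = 105 · p^{4} = 105 · 625/4096 = 65625/4096.
Numerically: E[X] ≈ 16.

E[X] = 105 · (5/8)^{4} = 65625/4096 ≈ 16.


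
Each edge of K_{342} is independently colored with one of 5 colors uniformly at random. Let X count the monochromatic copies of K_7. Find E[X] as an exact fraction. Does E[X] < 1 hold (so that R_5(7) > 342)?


E[X] = C(342, 7) · 5^{1 − 21} = 102073837467888 · 5^{−20} = 102073837467888/95367431640625.
As a reduced fraction: E[X] = 102073837467888/95367431640625 ≈ 1.0703.
Is E[X] < 1? NO.
Since E[X] ≥ 1, the first-moment bound is inconclusive at n = 342; it does NOT by itself certify R_5(7) > 342.

E[X] = 102073837467888/95367431640625 ≈ 1.0703; E[X] ≥ 1; first-moment method inconclusive here.


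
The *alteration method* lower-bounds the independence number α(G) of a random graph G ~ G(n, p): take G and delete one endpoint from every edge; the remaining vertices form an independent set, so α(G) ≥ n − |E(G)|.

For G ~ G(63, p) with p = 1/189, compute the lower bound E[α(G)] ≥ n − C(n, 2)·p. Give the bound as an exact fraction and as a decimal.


E[|E(G)|] = C(63, 2)·p = 1953 · (1/189) = 31/3.
E[α(G)] ≥ n − E[|E(G)|] = 63 − 31/3 = 158/3.
Numerically: ≈ 52.667.
(This is only a lower bound; the true E[α(G)] may be larger.)

E[α(G)] ≥ 158/3 ≈ 52.667.


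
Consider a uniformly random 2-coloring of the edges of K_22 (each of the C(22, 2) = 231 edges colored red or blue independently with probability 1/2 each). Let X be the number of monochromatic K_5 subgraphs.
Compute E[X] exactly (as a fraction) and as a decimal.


Let X = Σ_S X_S over the C(22, 5) = 26334 subsets S of size 5, where X_S = 1 if the K_5 on S is monochromatic.
For a fixed S, the K_5 on S has C(5, 2) = 10 edges. P[all 10 edges red] = (1/2)^10, and likewise for blue, so P[monochromatic] = 2·(1/2)^10 = 2^{1 − 10} = 1/512.
By linearity of expectation: E[X] = C(22, 5) · 2^{1 − 10} = 26334 · 1/512 = 13167/256.
Numerically: E[X] ≈ 51.4336.

E[X] = C(22,5)·2^(1−C(5,2)) = 13167/256 ≈ 51.4336.


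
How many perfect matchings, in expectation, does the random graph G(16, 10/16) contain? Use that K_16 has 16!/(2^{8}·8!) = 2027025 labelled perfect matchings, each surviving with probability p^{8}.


K_16 has 16!/(2^{8}·8!) = 2027025 labelled perfect matchings.
For each such perfect matching H, let X_H = 1 if all 8 edges of H are present in G. Then P[X_H = 1] = p^{8} = (5/8)^{8} = 390625/16777216.
By linearity of expectation: E[X] = Σ_H E[X_H] = 2027025 · p^{8} = 2027025 · 390625/16777216 = 791806640625/16777216.
Numerically: E[X] ≈ 47195.

E[X] = 2027025 · (5/8)^{8} = 791806640625/16777216 ≈ 47195.


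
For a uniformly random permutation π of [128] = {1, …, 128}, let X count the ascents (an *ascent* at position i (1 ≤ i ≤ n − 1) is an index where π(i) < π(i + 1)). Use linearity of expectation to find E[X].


Write X = Σ X_I over i = 1, …, 127, with X_I the indicator of one ascent.
There are 127 indicators.
For each fixed i, the pair (π(i), π(i+1)) is a uniformly random ordered pair of distinct values from {1, …, 128}; by symmetry P[π(i) < π(i+1)] = 1/2.
By linearity: E[X] = 127 · (1/2) = (128 − 1) · (1/2) = 127/2 ≈ 63.50000.

E[X] = 127/2 = 63.50000.


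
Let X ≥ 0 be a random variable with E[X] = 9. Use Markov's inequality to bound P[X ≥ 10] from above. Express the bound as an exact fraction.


μ = E[X] = 9, a = 10.
Markov: P[X ≥ 10] ≤ μ/a = (9)/10 = 9/10.
Numerically: ≈ 0.9000.
(Since a = 10 > μ = 9.0000, the bound 9/10 is < 1 and informative.)

P[X ≥ 10] ≤ 9/10 ≈ 0.9000.


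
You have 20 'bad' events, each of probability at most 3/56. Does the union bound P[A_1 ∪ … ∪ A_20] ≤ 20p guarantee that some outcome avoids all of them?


Union bound: P[∪_{i=1}^{20} A_i] ≤ Σ_i P[A_i] ≤ 20·p = 20·(3/56) = 15/14.
Numerically: 15/14 ≈ 1.0714.
Is 15/14 < 1? NO.
Since the bound 15/14 is ≥ 1, the union bound is uninformative here; it does NOT by itself certify existence.

20·p = 15/14 ≈ 1.0714; existence NOT certified by the union bound.


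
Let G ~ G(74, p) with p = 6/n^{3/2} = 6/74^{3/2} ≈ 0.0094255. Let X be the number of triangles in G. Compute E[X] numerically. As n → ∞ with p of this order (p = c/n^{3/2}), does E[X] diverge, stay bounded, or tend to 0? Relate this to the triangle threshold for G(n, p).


Number of potential triangles: C(74, 3) = 64824.
Each occurs with probability p³ ≈ (0.0094255)³ ≈ 8.3735769e-07.
By linearity: E[X] = C(74, 3)·p³ ≈ 64824 · 8.3735769e-07 ≈ 0.05428.
Since α = 3/2 > 1, p = c/n^{3/2} = o(1/n) is below the triangle threshold p ~ 1/n. Asymptotically E[X] ~ (c³/6)·n^{3(1−α)} = (6³/6)·n^{-1.5} → 0, so by Markov's inequality G has no triangles w.h.p.

E[X] ≈ 0.05428; in regime p = Θ(1/n^{3/2}) E[X] tends to 0 (below the triangle threshold p ~ 1/n).


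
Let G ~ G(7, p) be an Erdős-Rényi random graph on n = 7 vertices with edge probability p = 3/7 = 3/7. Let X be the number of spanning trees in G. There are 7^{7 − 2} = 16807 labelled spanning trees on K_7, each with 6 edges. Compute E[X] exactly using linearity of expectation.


K_7 has 7^{7 − 2} = 16807 labelled spanning trees.
For each such spanning tree H, let X_H = 1 if all 6 edges of H are present in G. Then P[X_H = 1] = p^{6} = (3/7)^{6} = 729/117649.
By linearity: E[X] = Σ_H E[X_H] = 16807 · p^{6} = 16807 · 729/117649 = 729/7.
Numerically: E[X] ≈ 104.143.

E[X] = 16807 · (3/7)^{6} = 729/7 ≈ 104.143.


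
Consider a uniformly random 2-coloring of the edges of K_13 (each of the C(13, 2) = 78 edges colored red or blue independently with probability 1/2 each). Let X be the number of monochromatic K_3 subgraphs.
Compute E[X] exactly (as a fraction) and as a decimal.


Let X = Σ_S X_S over the C(13, 3) = 286 subsets S of size 3, where X_S = 1 if the K_3 on S is monochromatic.
For a fixed S, the K_3 on S has C(3, 2) = 3 edges. P[all 3 edges red] = (1/2)^3, and likewise for blue, so P[monochromatic] = 2·(1/2)^3 = 2^{1 − 3} = 1/4.
By linearity: E[X] = C(13, 3) · 2^{1 − 3} = 286 · 1/4 = 143/2.
Numerically: E[X] ≈ 71.5000.

E[X] = C(13,3)·2^(1−C(3,2)) = 143/2 ≈ 71.5000.


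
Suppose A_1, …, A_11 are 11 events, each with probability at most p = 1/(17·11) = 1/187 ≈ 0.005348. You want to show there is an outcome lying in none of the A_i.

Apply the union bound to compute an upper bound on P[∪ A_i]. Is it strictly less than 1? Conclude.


Union bound: P[∪_{i=1}^{11} A_i] ≤ Σ_i P[A_i] ≤ 11·p = 11·(1/187) = 1/17.
Numerically: 1/17 ≈ 0.058824.
Is 1/17 < 1? YES.
Since P[∪ A_i] ≤ 1/17 < 1, the complement has P[∩ A_i^c] ≥ 1 − 1/17 = 16/17 > 0, so some outcome avoids every A_i.

11·p = 1/17 ≈ 0.058824; existence CERTIFIED by the union bound.


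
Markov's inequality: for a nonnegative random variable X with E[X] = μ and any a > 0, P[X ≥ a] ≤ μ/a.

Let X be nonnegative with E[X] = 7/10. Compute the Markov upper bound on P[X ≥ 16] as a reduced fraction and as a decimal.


μ = E[X] = 7/10, a = 16.
Markov: P[X ≥ 16] ≤ μ/a = (7/10)/16 = 7/160.
Numerically: ≈ 0.0437.
(Since a = 16 > μ = 0.7000, the bound 7/160 is < 1 and informative.)

P[X ≥ 16] ≤ 7/160 ≈ 0.0437.


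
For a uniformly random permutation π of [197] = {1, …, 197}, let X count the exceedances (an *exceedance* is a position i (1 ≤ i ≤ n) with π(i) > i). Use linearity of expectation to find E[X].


Write X = Σ_{i=1}^{197} X_i, where X_i = 1_{π(i) > i}.
For each fixed i, π(i) is uniform over {1, …, 197} (marginal of a uniform permutation), so P[π(i) > i] = (n − i)/n. Summing: Σ_{i=1}^{197} (n − i)/n = (0 + 1 + … + 196)/197 = 197(197 − 1)/(2·197) = (197 − 1)/2.
Hence E[X] = Σ_{i=1}^{197} (197 − i)/197 = 98 ≈ 98.00000.

E[X] = 98 = 98.00000.


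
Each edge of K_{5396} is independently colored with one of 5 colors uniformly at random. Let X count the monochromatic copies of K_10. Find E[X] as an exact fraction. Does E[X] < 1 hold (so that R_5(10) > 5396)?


E[X] = C(5396, 10) · 5^{1 − 45} = 5719162629614115244962800316916 · 5^{−44} = 5719162629614115244962800316916/5684341886080801486968994140625.
As a reduced fraction: E[X] = 5719162629614115244962800316916/5684341886080801486968994140625 ≈ 1.006.
Is E[X] < 1? NO.
Since E[X] ≥ 1, the first-moment bound is inconclusive at n = 5396; it does NOT by itself certify R_5(10) > 5396.

E[X] = 5719162629614115244962800316916/5684341886080801486968994140625 ≈ 1.006; E[X] ≥ 1; first-moment method inconclusive here.


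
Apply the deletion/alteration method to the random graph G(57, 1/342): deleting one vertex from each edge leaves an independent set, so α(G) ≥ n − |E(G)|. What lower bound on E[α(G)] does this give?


E[|E(G)|] = C(57, 2)·p = 1596 · (1/342) = 14/3.
E[α(G)] ≥ n − E[|E(G)|] = 57 − 14/3 = 157/3.
Numerically: ≈ 52.33333.
(This is only a lower bound; the true E[α(G)] may be larger.)

E[α(G)] ≥ 157/3 ≈ 52.33333.


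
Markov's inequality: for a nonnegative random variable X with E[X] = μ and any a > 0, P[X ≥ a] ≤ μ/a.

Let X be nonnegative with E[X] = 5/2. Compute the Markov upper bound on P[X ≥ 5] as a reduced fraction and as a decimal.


μ = E[X] = 5/2, a = 5.
Markov: P[X ≥ 5] ≤ μ/a = (5/2)/5 = 1/2.
Numerically: ≈ 0.500000.
(Since a = 5 > μ = 2.500000, the bound 1/2 is < 1 and informative.)

P[X ≥ 5] ≤ 1/2 ≈ 0.500000.


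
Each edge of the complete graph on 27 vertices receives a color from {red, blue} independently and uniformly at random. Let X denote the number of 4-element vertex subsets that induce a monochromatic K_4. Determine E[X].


Let X = Σ_S X_S over the C(27, 4) = 17550 subsets S of size 4, where X_S = 1 if the K_4 on S is monochromatic.
For a fixed S, the K_4 on S has C(4, 2) = 6 edges. P[all 6 edges red] = (1/2)^6, and likewise for blue, so P[monochromatic] = 2·(1/2)^6 = 2^{1 − 6} = 1/32.
Summing: E[X] = C(27, 4) · 2^{1 − 6} = 17550 · 1/32 = 8775/16.
Numerically: E[X] ≈ 548.4375.

E[X] = C(27,4)·2^(1−C(4,2)) = 8775/16 ≈ 548.4375.


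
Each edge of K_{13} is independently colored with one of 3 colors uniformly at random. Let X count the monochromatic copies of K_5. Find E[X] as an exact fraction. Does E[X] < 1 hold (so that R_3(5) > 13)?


E[X] = C(13, 5) · 3^{1 − 10} = 1287 · 3^{−9} = 1287/19683.
As a reduced fraction: E[X] = 143/2187 ≈ 0.0653864.
Is E[X] < 1? YES.
Since E[X] < 1, there exists a 3-coloring of K_{13} with no monochromatic K_5; hence R_3(5) > 13.

E[X] = 143/2187 ≈ 0.0653864; E[X] < 1, so R_3(5) > 13.


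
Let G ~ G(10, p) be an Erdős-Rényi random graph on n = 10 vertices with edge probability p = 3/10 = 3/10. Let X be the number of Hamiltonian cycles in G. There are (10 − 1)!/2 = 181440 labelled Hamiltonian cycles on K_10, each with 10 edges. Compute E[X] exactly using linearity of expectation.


K_10 has (10 − 1)!/2 = 181440 labelled Hamiltonian cycles.
For each such Hamiltonian cycle H, let X_H = 1 if all 10 edges of H are present in G. Then P[X_H = 1] = p^{10} = (3/10)^{10} = 59049/10000000000.
Summing the indicators: E[X] = Σ_H E[X_H] = 181440 · p^{10} = 181440 · 59049/10000000000 = 33480783/31250000.
Numerically: E[X] ≈ 1.07139.

E[X] = 181440 · (3/10)^{10} = 33480783/31250000 ≈ 1.07139.


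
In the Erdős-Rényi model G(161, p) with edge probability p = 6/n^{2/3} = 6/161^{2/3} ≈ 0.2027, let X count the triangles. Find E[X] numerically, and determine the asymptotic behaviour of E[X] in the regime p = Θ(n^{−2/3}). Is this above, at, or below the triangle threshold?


Number of potential triangles: C(161, 3) = 682640.
Each occurs with probability p³ ≈ (0.2027)³ ≈ 8.333012e-03.
By linearity: E[X] = C(161, 3)·p³ ≈ 682640 · 8.333012e-03 ≈ 5688.4472.
Since α = 2/3 < 1, p = c/n^{2/3} ≫ 1/n is above the triangle threshold p ~ 1/n. Asymptotically E[X] ~ (c³/6)·n^{3(1−α)} = (6³/6)·n^{1} → ∞; triangles are abundant w.h.p.

E[X] ≈ 5688.4472; in regime p = Θ(1/n^{2/3}) E[X] diverges (above the triangle threshold p ~ 1/n).


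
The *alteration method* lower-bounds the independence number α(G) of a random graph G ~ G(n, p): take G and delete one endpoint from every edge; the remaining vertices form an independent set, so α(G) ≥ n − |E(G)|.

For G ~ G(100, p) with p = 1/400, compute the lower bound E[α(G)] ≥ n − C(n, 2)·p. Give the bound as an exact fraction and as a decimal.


E[|E(G)|] = C(100, 2)·p = 4950 · (1/400) = 99/8.
E[α(G)] ≥ n − E[|E(G)|] = 100 − 99/8 = 701/8.
Numerically: ≈ 87.62500.
(This is only a lower bound; the true E[α(G)] may be larger.)

E[α(G)] ≥ 701/8 ≈ 87.62500.


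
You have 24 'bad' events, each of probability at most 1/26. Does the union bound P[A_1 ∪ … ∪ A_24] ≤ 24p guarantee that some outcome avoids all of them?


Union bound: P[∪_{i=1}^{24} A_i] ≤ Σ_i P[A_i] ≤ 24·p = 24·(1/26) = 12/13.
Numerically: 12/13 ≈ 0.9230769.
Is 12/13 < 1? YES.
Since P[∪ A_i] ≤ 12/13 < 1, the complement has P[∩ A_i^c] ≥ 1 − 12/13 = 1/13 > 0, so some outcome avoids every A_i.

24·p = 12/13 ≈ 0.9230769; existence CERTIFIED by the union bound.
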